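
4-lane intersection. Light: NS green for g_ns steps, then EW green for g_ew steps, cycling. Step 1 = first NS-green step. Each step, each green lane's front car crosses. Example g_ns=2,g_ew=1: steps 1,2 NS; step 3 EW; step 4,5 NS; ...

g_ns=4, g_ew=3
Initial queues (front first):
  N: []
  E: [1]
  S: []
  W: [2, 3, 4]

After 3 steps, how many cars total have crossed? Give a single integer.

Step 1 [NS]: N:empty,E:wait,S:empty,W:wait | queues: N=0 E=1 S=0 W=3
Step 2 [NS]: N:empty,E:wait,S:empty,W:wait | queues: N=0 E=1 S=0 W=3
Step 3 [NS]: N:empty,E:wait,S:empty,W:wait | queues: N=0 E=1 S=0 W=3
Cars crossed by step 3: 0

Answer: 0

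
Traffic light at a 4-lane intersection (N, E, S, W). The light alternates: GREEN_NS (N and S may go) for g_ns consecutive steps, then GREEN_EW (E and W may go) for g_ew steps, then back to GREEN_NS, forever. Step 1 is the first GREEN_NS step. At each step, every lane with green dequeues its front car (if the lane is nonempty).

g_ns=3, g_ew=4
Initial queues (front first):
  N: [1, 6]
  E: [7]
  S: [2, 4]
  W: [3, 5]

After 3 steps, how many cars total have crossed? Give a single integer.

Answer: 4

Derivation:
Step 1 [NS]: N:car1-GO,E:wait,S:car2-GO,W:wait | queues: N=1 E=1 S=1 W=2
Step 2 [NS]: N:car6-GO,E:wait,S:car4-GO,W:wait | queues: N=0 E=1 S=0 W=2
Step 3 [NS]: N:empty,E:wait,S:empty,W:wait | queues: N=0 E=1 S=0 W=2
Cars crossed by step 3: 4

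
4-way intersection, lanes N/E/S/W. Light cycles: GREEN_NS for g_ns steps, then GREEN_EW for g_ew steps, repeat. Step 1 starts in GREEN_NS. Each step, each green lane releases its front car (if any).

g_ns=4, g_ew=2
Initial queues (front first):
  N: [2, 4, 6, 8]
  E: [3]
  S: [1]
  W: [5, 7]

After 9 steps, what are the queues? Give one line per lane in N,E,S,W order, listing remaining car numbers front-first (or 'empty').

Step 1 [NS]: N:car2-GO,E:wait,S:car1-GO,W:wait | queues: N=3 E=1 S=0 W=2
Step 2 [NS]: N:car4-GO,E:wait,S:empty,W:wait | queues: N=2 E=1 S=0 W=2
Step 3 [NS]: N:car6-GO,E:wait,S:empty,W:wait | queues: N=1 E=1 S=0 W=2
Step 4 [NS]: N:car8-GO,E:wait,S:empty,W:wait | queues: N=0 E=1 S=0 W=2
Step 5 [EW]: N:wait,E:car3-GO,S:wait,W:car5-GO | queues: N=0 E=0 S=0 W=1
Step 6 [EW]: N:wait,E:empty,S:wait,W:car7-GO | queues: N=0 E=0 S=0 W=0

N: empty
E: empty
S: empty
W: empty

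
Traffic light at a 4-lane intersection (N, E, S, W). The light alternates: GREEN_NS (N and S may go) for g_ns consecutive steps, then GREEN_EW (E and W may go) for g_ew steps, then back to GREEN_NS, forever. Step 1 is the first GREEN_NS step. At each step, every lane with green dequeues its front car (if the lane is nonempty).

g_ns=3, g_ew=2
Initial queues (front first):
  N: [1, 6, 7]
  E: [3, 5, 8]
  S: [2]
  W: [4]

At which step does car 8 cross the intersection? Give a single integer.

Step 1 [NS]: N:car1-GO,E:wait,S:car2-GO,W:wait | queues: N=2 E=3 S=0 W=1
Step 2 [NS]: N:car6-GO,E:wait,S:empty,W:wait | queues: N=1 E=3 S=0 W=1
Step 3 [NS]: N:car7-GO,E:wait,S:empty,W:wait | queues: N=0 E=3 S=0 W=1
Step 4 [EW]: N:wait,E:car3-GO,S:wait,W:car4-GO | queues: N=0 E=2 S=0 W=0
Step 5 [EW]: N:wait,E:car5-GO,S:wait,W:empty | queues: N=0 E=1 S=0 W=0
Step 6 [NS]: N:empty,E:wait,S:empty,W:wait | queues: N=0 E=1 S=0 W=0
Step 7 [NS]: N:empty,E:wait,S:empty,W:wait | queues: N=0 E=1 S=0 W=0
Step 8 [NS]: N:empty,E:wait,S:empty,W:wait | queues: N=0 E=1 S=0 W=0
Step 9 [EW]: N:wait,E:car8-GO,S:wait,W:empty | queues: N=0 E=0 S=0 W=0
Car 8 crosses at step 9

9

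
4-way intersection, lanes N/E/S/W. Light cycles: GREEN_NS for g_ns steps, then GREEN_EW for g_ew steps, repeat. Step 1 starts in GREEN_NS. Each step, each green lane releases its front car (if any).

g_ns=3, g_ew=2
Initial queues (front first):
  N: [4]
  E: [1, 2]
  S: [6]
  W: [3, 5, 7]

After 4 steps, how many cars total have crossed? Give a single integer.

Step 1 [NS]: N:car4-GO,E:wait,S:car6-GO,W:wait | queues: N=0 E=2 S=0 W=3
Step 2 [NS]: N:empty,E:wait,S:empty,W:wait | queues: N=0 E=2 S=0 W=3
Step 3 [NS]: N:empty,E:wait,S:empty,W:wait | queues: N=0 E=2 S=0 W=3
Step 4 [EW]: N:wait,E:car1-GO,S:wait,W:car3-GO | queues: N=0 E=1 S=0 W=2
Cars crossed by step 4: 4

Answer: 4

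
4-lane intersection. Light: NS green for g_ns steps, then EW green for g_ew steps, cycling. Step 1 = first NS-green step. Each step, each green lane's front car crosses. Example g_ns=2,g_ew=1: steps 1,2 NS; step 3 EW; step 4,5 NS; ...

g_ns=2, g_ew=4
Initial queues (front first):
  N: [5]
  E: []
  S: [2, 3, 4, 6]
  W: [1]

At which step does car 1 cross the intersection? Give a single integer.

Step 1 [NS]: N:car5-GO,E:wait,S:car2-GO,W:wait | queues: N=0 E=0 S=3 W=1
Step 2 [NS]: N:empty,E:wait,S:car3-GO,W:wait | queues: N=0 E=0 S=2 W=1
Step 3 [EW]: N:wait,E:empty,S:wait,W:car1-GO | queues: N=0 E=0 S=2 W=0
Step 4 [EW]: N:wait,E:empty,S:wait,W:empty | queues: N=0 E=0 S=2 W=0
Step 5 [EW]: N:wait,E:empty,S:wait,W:empty | queues: N=0 E=0 S=2 W=0
Step 6 [EW]: N:wait,E:empty,S:wait,W:empty | queues: N=0 E=0 S=2 W=0
Step 7 [NS]: N:empty,E:wait,S:car4-GO,W:wait | queues: N=0 E=0 S=1 W=0
Step 8 [NS]: N:empty,E:wait,S:car6-GO,W:wait | queues: N=0 E=0 S=0 W=0
Car 1 crosses at step 3

3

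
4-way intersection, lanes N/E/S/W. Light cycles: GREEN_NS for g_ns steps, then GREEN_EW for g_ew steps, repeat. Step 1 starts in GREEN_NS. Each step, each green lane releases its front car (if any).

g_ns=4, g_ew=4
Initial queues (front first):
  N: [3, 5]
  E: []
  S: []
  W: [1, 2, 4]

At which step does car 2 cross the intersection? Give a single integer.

Step 1 [NS]: N:car3-GO,E:wait,S:empty,W:wait | queues: N=1 E=0 S=0 W=3
Step 2 [NS]: N:car5-GO,E:wait,S:empty,W:wait | queues: N=0 E=0 S=0 W=3
Step 3 [NS]: N:empty,E:wait,S:empty,W:wait | queues: N=0 E=0 S=0 W=3
Step 4 [NS]: N:empty,E:wait,S:empty,W:wait | queues: N=0 E=0 S=0 W=3
Step 5 [EW]: N:wait,E:empty,S:wait,W:car1-GO | queues: N=0 E=0 S=0 W=2
Step 6 [EW]: N:wait,E:empty,S:wait,W:car2-GO | queues: N=0 E=0 S=0 W=1
Step 7 [EW]: N:wait,E:empty,S:wait,W:car4-GO | queues: N=0 E=0 S=0 W=0
Car 2 crosses at step 6

6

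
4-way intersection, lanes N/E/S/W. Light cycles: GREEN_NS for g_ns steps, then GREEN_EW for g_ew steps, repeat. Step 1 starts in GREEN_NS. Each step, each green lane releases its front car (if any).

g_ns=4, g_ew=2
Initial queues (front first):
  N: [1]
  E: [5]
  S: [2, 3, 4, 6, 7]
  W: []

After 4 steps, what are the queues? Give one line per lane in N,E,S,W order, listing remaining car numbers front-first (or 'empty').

Step 1 [NS]: N:car1-GO,E:wait,S:car2-GO,W:wait | queues: N=0 E=1 S=4 W=0
Step 2 [NS]: N:empty,E:wait,S:car3-GO,W:wait | queues: N=0 E=1 S=3 W=0
Step 3 [NS]: N:empty,E:wait,S:car4-GO,W:wait | queues: N=0 E=1 S=2 W=0
Step 4 [NS]: N:empty,E:wait,S:car6-GO,W:wait | queues: N=0 E=1 S=1 W=0

N: empty
E: 5
S: 7
W: empty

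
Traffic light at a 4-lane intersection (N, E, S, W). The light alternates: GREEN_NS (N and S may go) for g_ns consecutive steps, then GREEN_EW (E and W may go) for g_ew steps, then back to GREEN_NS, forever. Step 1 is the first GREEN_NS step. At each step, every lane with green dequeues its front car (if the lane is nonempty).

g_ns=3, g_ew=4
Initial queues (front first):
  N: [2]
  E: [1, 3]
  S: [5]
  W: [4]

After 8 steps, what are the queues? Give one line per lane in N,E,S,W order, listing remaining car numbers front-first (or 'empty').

Step 1 [NS]: N:car2-GO,E:wait,S:car5-GO,W:wait | queues: N=0 E=2 S=0 W=1
Step 2 [NS]: N:empty,E:wait,S:empty,W:wait | queues: N=0 E=2 S=0 W=1
Step 3 [NS]: N:empty,E:wait,S:empty,W:wait | queues: N=0 E=2 S=0 W=1
Step 4 [EW]: N:wait,E:car1-GO,S:wait,W:car4-GO | queues: N=0 E=1 S=0 W=0
Step 5 [EW]: N:wait,E:car3-GO,S:wait,W:empty | queues: N=0 E=0 S=0 W=0

N: empty
E: empty
S: empty
W: empty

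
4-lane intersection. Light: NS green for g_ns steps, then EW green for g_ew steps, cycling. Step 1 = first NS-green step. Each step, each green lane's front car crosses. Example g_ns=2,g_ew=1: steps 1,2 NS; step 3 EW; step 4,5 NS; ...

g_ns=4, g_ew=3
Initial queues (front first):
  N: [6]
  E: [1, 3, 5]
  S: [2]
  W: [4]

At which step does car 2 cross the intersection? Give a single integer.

Step 1 [NS]: N:car6-GO,E:wait,S:car2-GO,W:wait | queues: N=0 E=3 S=0 W=1
Step 2 [NS]: N:empty,E:wait,S:empty,W:wait | queues: N=0 E=3 S=0 W=1
Step 3 [NS]: N:empty,E:wait,S:empty,W:wait | queues: N=0 E=3 S=0 W=1
Step 4 [NS]: N:empty,E:wait,S:empty,W:wait | queues: N=0 E=3 S=0 W=1
Step 5 [EW]: N:wait,E:car1-GO,S:wait,W:car4-GO | queues: N=0 E=2 S=0 W=0
Step 6 [EW]: N:wait,E:car3-GO,S:wait,W:empty | queues: N=0 E=1 S=0 W=0
Step 7 [EW]: N:wait,E:car5-GO,S:wait,W:empty | queues: N=0 E=0 S=0 W=0
Car 2 crosses at step 1

1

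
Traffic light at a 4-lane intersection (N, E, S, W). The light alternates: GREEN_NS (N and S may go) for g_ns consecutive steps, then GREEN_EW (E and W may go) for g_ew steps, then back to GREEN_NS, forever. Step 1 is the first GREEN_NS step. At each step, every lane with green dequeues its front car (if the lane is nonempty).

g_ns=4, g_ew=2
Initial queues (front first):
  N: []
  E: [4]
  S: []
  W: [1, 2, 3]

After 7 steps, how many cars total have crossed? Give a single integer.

Answer: 3

Derivation:
Step 1 [NS]: N:empty,E:wait,S:empty,W:wait | queues: N=0 E=1 S=0 W=3
Step 2 [NS]: N:empty,E:wait,S:empty,W:wait | queues: N=0 E=1 S=0 W=3
Step 3 [NS]: N:empty,E:wait,S:empty,W:wait | queues: N=0 E=1 S=0 W=3
Step 4 [NS]: N:empty,E:wait,S:empty,W:wait | queues: N=0 E=1 S=0 W=3
Step 5 [EW]: N:wait,E:car4-GO,S:wait,W:car1-GO | queues: N=0 E=0 S=0 W=2
Step 6 [EW]: N:wait,E:empty,S:wait,W:car2-GO | queues: N=0 E=0 S=0 W=1
Step 7 [NS]: N:empty,E:wait,S:empty,W:wait | queues: N=0 E=0 S=0 W=1
Cars crossed by step 7: 3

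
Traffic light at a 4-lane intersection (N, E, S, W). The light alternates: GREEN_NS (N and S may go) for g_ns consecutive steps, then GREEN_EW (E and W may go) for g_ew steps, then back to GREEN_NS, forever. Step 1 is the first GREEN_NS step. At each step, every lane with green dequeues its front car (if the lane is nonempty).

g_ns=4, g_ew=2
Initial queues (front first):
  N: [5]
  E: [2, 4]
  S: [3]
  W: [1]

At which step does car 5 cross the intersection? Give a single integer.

Step 1 [NS]: N:car5-GO,E:wait,S:car3-GO,W:wait | queues: N=0 E=2 S=0 W=1
Step 2 [NS]: N:empty,E:wait,S:empty,W:wait | queues: N=0 E=2 S=0 W=1
Step 3 [NS]: N:empty,E:wait,S:empty,W:wait | queues: N=0 E=2 S=0 W=1
Step 4 [NS]: N:empty,E:wait,S:empty,W:wait | queues: N=0 E=2 S=0 W=1
Step 5 [EW]: N:wait,E:car2-GO,S:wait,W:car1-GO | queues: N=0 E=1 S=0 W=0
Step 6 [EW]: N:wait,E:car4-GO,S:wait,W:empty | queues: N=0 E=0 S=0 W=0
Car 5 crosses at step 1

1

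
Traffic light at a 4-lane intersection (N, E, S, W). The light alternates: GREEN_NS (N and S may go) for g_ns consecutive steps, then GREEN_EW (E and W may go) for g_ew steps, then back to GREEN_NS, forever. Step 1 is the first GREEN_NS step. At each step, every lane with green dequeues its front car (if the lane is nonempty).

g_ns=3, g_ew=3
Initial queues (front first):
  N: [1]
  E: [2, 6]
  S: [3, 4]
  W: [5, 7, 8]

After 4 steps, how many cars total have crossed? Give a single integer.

Step 1 [NS]: N:car1-GO,E:wait,S:car3-GO,W:wait | queues: N=0 E=2 S=1 W=3
Step 2 [NS]: N:empty,E:wait,S:car4-GO,W:wait | queues: N=0 E=2 S=0 W=3
Step 3 [NS]: N:empty,E:wait,S:empty,W:wait | queues: N=0 E=2 S=0 W=3
Step 4 [EW]: N:wait,E:car2-GO,S:wait,W:car5-GO | queues: N=0 E=1 S=0 W=2
Cars crossed by step 4: 5

Answer: 5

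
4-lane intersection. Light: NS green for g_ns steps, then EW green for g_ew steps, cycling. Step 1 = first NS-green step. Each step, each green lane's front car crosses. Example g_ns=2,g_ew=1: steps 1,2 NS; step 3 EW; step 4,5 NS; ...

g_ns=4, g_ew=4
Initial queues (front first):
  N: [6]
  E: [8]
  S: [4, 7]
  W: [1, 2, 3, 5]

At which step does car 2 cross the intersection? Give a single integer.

Step 1 [NS]: N:car6-GO,E:wait,S:car4-GO,W:wait | queues: N=0 E=1 S=1 W=4
Step 2 [NS]: N:empty,E:wait,S:car7-GO,W:wait | queues: N=0 E=1 S=0 W=4
Step 3 [NS]: N:empty,E:wait,S:empty,W:wait | queues: N=0 E=1 S=0 W=4
Step 4 [NS]: N:empty,E:wait,S:empty,W:wait | queues: N=0 E=1 S=0 W=4
Step 5 [EW]: N:wait,E:car8-GO,S:wait,W:car1-GO | queues: N=0 E=0 S=0 W=3
Step 6 [EW]: N:wait,E:empty,S:wait,W:car2-GO | queues: N=0 E=0 S=0 W=2
Step 7 [EW]: N:wait,E:empty,S:wait,W:car3-GO | queues: N=0 E=0 S=0 W=1
Step 8 [EW]: N:wait,E:empty,S:wait,W:car5-GO | queues: N=0 E=0 S=0 W=0
Car 2 crosses at step 6

6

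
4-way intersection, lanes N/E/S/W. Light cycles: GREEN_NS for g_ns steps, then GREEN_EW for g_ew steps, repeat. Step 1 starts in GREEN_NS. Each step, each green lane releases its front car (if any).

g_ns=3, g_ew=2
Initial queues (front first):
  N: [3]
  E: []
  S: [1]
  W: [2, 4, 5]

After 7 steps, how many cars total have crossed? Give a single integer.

Answer: 4

Derivation:
Step 1 [NS]: N:car3-GO,E:wait,S:car1-GO,W:wait | queues: N=0 E=0 S=0 W=3
Step 2 [NS]: N:empty,E:wait,S:empty,W:wait | queues: N=0 E=0 S=0 W=3
Step 3 [NS]: N:empty,E:wait,S:empty,W:wait | queues: N=0 E=0 S=0 W=3
Step 4 [EW]: N:wait,E:empty,S:wait,W:car2-GO | queues: N=0 E=0 S=0 W=2
Step 5 [EW]: N:wait,E:empty,S:wait,W:car4-GO | queues: N=0 E=0 S=0 W=1
Step 6 [NS]: N:empty,E:wait,S:empty,W:wait | queues: N=0 E=0 S=0 W=1
Step 7 [NS]: N:empty,E:wait,S:empty,W:wait | queues: N=0 E=0 S=0 W=1
Cars crossed by step 7: 4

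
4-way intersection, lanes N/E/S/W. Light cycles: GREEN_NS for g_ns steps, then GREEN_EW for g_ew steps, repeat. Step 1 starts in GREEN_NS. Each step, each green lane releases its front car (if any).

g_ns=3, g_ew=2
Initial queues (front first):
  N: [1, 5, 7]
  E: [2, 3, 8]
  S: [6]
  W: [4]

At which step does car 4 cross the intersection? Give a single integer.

Step 1 [NS]: N:car1-GO,E:wait,S:car6-GO,W:wait | queues: N=2 E=3 S=0 W=1
Step 2 [NS]: N:car5-GO,E:wait,S:empty,W:wait | queues: N=1 E=3 S=0 W=1
Step 3 [NS]: N:car7-GO,E:wait,S:empty,W:wait | queues: N=0 E=3 S=0 W=1
Step 4 [EW]: N:wait,E:car2-GO,S:wait,W:car4-GO | queues: N=0 E=2 S=0 W=0
Step 5 [EW]: N:wait,E:car3-GO,S:wait,W:empty | queues: N=0 E=1 S=0 W=0
Step 6 [NS]: N:empty,E:wait,S:empty,W:wait | queues: N=0 E=1 S=0 W=0
Step 7 [NS]: N:empty,E:wait,S:empty,W:wait | queues: N=0 E=1 S=0 W=0
Step 8 [NS]: N:empty,E:wait,S:empty,W:wait | queues: N=0 E=1 S=0 W=0
Step 9 [EW]: N:wait,E:car8-GO,S:wait,W:empty | queues: N=0 E=0 S=0 W=0
Car 4 crosses at step 4

4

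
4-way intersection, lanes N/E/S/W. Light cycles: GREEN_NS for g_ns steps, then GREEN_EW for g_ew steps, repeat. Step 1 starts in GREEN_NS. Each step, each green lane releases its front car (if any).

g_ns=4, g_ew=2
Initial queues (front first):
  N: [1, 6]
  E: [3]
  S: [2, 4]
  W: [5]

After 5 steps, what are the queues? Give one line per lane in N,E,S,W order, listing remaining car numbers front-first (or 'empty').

Step 1 [NS]: N:car1-GO,E:wait,S:car2-GO,W:wait | queues: N=1 E=1 S=1 W=1
Step 2 [NS]: N:car6-GO,E:wait,S:car4-GO,W:wait | queues: N=0 E=1 S=0 W=1
Step 3 [NS]: N:empty,E:wait,S:empty,W:wait | queues: N=0 E=1 S=0 W=1
Step 4 [NS]: N:empty,E:wait,S:empty,W:wait | queues: N=0 E=1 S=0 W=1
Step 5 [EW]: N:wait,E:car3-GO,S:wait,W:car5-GO | queues: N=0 E=0 S=0 W=0

N: empty
E: empty
S: empty
W: empty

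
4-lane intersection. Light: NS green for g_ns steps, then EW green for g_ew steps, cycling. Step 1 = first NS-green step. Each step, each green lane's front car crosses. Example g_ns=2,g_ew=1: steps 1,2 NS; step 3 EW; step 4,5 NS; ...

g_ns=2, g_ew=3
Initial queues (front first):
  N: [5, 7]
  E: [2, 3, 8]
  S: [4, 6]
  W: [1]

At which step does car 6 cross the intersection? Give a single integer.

Step 1 [NS]: N:car5-GO,E:wait,S:car4-GO,W:wait | queues: N=1 E=3 S=1 W=1
Step 2 [NS]: N:car7-GO,E:wait,S:car6-GO,W:wait | queues: N=0 E=3 S=0 W=1
Step 3 [EW]: N:wait,E:car2-GO,S:wait,W:car1-GO | queues: N=0 E=2 S=0 W=0
Step 4 [EW]: N:wait,E:car3-GO,S:wait,W:empty | queues: N=0 E=1 S=0 W=0
Step 5 [EW]: N:wait,E:car8-GO,S:wait,W:empty | queues: N=0 E=0 S=0 W=0
Car 6 crosses at step 2

2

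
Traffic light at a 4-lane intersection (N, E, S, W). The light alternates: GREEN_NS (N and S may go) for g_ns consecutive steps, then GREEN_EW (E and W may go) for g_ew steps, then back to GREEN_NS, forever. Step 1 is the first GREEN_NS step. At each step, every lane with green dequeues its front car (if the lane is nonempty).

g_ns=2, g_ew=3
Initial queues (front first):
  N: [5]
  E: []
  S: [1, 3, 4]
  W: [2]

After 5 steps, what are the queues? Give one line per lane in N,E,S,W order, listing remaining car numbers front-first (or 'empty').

Step 1 [NS]: N:car5-GO,E:wait,S:car1-GO,W:wait | queues: N=0 E=0 S=2 W=1
Step 2 [NS]: N:empty,E:wait,S:car3-GO,W:wait | queues: N=0 E=0 S=1 W=1
Step 3 [EW]: N:wait,E:empty,S:wait,W:car2-GO | queues: N=0 E=0 S=1 W=0
Step 4 [EW]: N:wait,E:empty,S:wait,W:empty | queues: N=0 E=0 S=1 W=0
Step 5 [EW]: N:wait,E:empty,S:wait,W:empty | queues: N=0 E=0 S=1 W=0

N: empty
E: empty
S: 4
W: empty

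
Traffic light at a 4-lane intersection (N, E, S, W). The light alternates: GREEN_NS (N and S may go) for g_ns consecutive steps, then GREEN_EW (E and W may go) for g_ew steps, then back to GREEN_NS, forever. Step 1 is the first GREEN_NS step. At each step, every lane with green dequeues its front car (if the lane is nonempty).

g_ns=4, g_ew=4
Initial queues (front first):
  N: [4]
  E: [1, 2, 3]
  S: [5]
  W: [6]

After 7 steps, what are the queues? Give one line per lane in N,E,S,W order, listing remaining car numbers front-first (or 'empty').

Step 1 [NS]: N:car4-GO,E:wait,S:car5-GO,W:wait | queues: N=0 E=3 S=0 W=1
Step 2 [NS]: N:empty,E:wait,S:empty,W:wait | queues: N=0 E=3 S=0 W=1
Step 3 [NS]: N:empty,E:wait,S:empty,W:wait | queues: N=0 E=3 S=0 W=1
Step 4 [NS]: N:empty,E:wait,S:empty,W:wait | queues: N=0 E=3 S=0 W=1
Step 5 [EW]: N:wait,E:car1-GO,S:wait,W:car6-GO | queues: N=0 E=2 S=0 W=0
Step 6 [EW]: N:wait,E:car2-GO,S:wait,W:empty | queues: N=0 E=1 S=0 W=0
Step 7 [EW]: N:wait,E:car3-GO,S:wait,W:empty | queues: N=0 E=0 S=0 W=0

N: empty
E: empty
S: empty
W: empty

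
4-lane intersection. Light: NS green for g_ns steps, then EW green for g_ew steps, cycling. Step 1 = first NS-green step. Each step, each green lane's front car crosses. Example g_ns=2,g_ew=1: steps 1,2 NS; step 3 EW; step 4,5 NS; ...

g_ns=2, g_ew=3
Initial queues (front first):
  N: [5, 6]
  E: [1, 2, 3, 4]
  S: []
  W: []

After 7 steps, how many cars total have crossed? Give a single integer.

Step 1 [NS]: N:car5-GO,E:wait,S:empty,W:wait | queues: N=1 E=4 S=0 W=0
Step 2 [NS]: N:car6-GO,E:wait,S:empty,W:wait | queues: N=0 E=4 S=0 W=0
Step 3 [EW]: N:wait,E:car1-GO,S:wait,W:empty | queues: N=0 E=3 S=0 W=0
Step 4 [EW]: N:wait,E:car2-GO,S:wait,W:empty | queues: N=0 E=2 S=0 W=0
Step 5 [EW]: N:wait,E:car3-GO,S:wait,W:empty | queues: N=0 E=1 S=0 W=0
Step 6 [NS]: N:empty,E:wait,S:empty,W:wait | queues: N=0 E=1 S=0 W=0
Step 7 [NS]: N:empty,E:wait,S:empty,W:wait | queues: N=0 E=1 S=0 W=0
Cars crossed by step 7: 5

Answer: 5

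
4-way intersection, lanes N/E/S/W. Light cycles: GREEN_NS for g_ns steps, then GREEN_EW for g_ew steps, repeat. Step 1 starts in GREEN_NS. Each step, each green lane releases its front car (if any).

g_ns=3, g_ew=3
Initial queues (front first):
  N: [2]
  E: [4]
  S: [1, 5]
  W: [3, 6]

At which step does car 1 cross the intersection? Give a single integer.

Step 1 [NS]: N:car2-GO,E:wait,S:car1-GO,W:wait | queues: N=0 E=1 S=1 W=2
Step 2 [NS]: N:empty,E:wait,S:car5-GO,W:wait | queues: N=0 E=1 S=0 W=2
Step 3 [NS]: N:empty,E:wait,S:empty,W:wait | queues: N=0 E=1 S=0 W=2
Step 4 [EW]: N:wait,E:car4-GO,S:wait,W:car3-GO | queues: N=0 E=0 S=0 W=1
Step 5 [EW]: N:wait,E:empty,S:wait,W:car6-GO | queues: N=0 E=0 S=0 W=0
Car 1 crosses at step 1

1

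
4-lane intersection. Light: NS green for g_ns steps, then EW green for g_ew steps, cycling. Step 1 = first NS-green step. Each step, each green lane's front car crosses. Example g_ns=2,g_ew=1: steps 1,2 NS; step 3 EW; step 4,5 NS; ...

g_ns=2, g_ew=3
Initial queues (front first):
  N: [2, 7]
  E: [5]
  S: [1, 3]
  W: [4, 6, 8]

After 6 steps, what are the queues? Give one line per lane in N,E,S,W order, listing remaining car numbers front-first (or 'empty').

Step 1 [NS]: N:car2-GO,E:wait,S:car1-GO,W:wait | queues: N=1 E=1 S=1 W=3
Step 2 [NS]: N:car7-GO,E:wait,S:car3-GO,W:wait | queues: N=0 E=1 S=0 W=3
Step 3 [EW]: N:wait,E:car5-GO,S:wait,W:car4-GO | queues: N=0 E=0 S=0 W=2
Step 4 [EW]: N:wait,E:empty,S:wait,W:car6-GO | queues: N=0 E=0 S=0 W=1
Step 5 [EW]: N:wait,E:empty,S:wait,W:car8-GO | queues: N=0 E=0 S=0 W=0

N: empty
E: empty
S: empty
W: empty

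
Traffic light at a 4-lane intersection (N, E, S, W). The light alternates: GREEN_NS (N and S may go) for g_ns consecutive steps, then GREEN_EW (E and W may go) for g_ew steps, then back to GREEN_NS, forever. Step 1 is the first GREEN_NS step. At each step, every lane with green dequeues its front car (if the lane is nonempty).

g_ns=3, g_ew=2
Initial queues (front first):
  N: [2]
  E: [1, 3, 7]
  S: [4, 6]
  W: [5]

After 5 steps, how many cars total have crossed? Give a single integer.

Answer: 6

Derivation:
Step 1 [NS]: N:car2-GO,E:wait,S:car4-GO,W:wait | queues: N=0 E=3 S=1 W=1
Step 2 [NS]: N:empty,E:wait,S:car6-GO,W:wait | queues: N=0 E=3 S=0 W=1
Step 3 [NS]: N:empty,E:wait,S:empty,W:wait | queues: N=0 E=3 S=0 W=1
Step 4 [EW]: N:wait,E:car1-GO,S:wait,W:car5-GO | queues: N=0 E=2 S=0 W=0
Step 5 [EW]: N:wait,E:car3-GO,S:wait,W:empty | queues: N=0 E=1 S=0 W=0
Cars crossed by step 5: 6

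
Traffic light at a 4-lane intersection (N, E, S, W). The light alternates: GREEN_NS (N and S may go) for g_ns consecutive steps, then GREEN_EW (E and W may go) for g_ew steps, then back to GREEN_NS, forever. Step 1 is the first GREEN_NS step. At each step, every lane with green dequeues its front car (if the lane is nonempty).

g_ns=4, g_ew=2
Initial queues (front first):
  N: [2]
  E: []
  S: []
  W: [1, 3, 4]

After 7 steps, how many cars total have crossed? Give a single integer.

Step 1 [NS]: N:car2-GO,E:wait,S:empty,W:wait | queues: N=0 E=0 S=0 W=3
Step 2 [NS]: N:empty,E:wait,S:empty,W:wait | queues: N=0 E=0 S=0 W=3
Step 3 [NS]: N:empty,E:wait,S:empty,W:wait | queues: N=0 E=0 S=0 W=3
Step 4 [NS]: N:empty,E:wait,S:empty,W:wait | queues: N=0 E=0 S=0 W=3
Step 5 [EW]: N:wait,E:empty,S:wait,W:car1-GO | queues: N=0 E=0 S=0 W=2
Step 6 [EW]: N:wait,E:empty,S:wait,W:car3-GO | queues: N=0 E=0 S=0 W=1
Step 7 [NS]: N:empty,E:wait,S:empty,W:wait | queues: N=0 E=0 S=0 W=1
Cars crossed by step 7: 3

Answer: 3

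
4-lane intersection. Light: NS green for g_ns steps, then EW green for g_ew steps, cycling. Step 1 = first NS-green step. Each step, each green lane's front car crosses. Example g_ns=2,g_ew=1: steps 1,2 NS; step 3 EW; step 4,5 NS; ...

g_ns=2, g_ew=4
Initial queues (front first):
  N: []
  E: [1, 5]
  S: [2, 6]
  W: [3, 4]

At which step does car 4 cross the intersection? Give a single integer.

Step 1 [NS]: N:empty,E:wait,S:car2-GO,W:wait | queues: N=0 E=2 S=1 W=2
Step 2 [NS]: N:empty,E:wait,S:car6-GO,W:wait | queues: N=0 E=2 S=0 W=2
Step 3 [EW]: N:wait,E:car1-GO,S:wait,W:car3-GO | queues: N=0 E=1 S=0 W=1
Step 4 [EW]: N:wait,E:car5-GO,S:wait,W:car4-GO | queues: N=0 E=0 S=0 W=0
Car 4 crosses at step 4

4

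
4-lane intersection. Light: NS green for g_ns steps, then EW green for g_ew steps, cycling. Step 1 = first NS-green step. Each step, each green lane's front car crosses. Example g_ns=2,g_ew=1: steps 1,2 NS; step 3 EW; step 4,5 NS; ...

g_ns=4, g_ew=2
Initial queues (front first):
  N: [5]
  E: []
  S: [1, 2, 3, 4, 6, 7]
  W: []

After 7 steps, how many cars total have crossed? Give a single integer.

Answer: 6

Derivation:
Step 1 [NS]: N:car5-GO,E:wait,S:car1-GO,W:wait | queues: N=0 E=0 S=5 W=0
Step 2 [NS]: N:empty,E:wait,S:car2-GO,W:wait | queues: N=0 E=0 S=4 W=0
Step 3 [NS]: N:empty,E:wait,S:car3-GO,W:wait | queues: N=0 E=0 S=3 W=0
Step 4 [NS]: N:empty,E:wait,S:car4-GO,W:wait | queues: N=0 E=0 S=2 W=0
Step 5 [EW]: N:wait,E:empty,S:wait,W:empty | queues: N=0 E=0 S=2 W=0
Step 6 [EW]: N:wait,E:empty,S:wait,W:empty | queues: N=0 E=0 S=2 W=0
Step 7 [NS]: N:empty,E:wait,S:car6-GO,W:wait | queues: N=0 E=0 S=1 W=0
Cars crossed by step 7: 6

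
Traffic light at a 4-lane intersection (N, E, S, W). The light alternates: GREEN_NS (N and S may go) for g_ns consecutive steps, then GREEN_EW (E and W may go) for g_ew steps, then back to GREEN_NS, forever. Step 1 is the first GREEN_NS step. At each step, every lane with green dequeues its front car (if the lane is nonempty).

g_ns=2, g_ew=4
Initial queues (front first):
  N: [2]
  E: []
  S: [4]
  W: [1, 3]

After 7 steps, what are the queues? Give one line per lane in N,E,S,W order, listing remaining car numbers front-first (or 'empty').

Step 1 [NS]: N:car2-GO,E:wait,S:car4-GO,W:wait | queues: N=0 E=0 S=0 W=2
Step 2 [NS]: N:empty,E:wait,S:empty,W:wait | queues: N=0 E=0 S=0 W=2
Step 3 [EW]: N:wait,E:empty,S:wait,W:car1-GO | queues: N=0 E=0 S=0 W=1
Step 4 [EW]: N:wait,E:empty,S:wait,W:car3-GO | queues: N=0 E=0 S=0 W=0

N: empty
E: empty
S: empty
W: empty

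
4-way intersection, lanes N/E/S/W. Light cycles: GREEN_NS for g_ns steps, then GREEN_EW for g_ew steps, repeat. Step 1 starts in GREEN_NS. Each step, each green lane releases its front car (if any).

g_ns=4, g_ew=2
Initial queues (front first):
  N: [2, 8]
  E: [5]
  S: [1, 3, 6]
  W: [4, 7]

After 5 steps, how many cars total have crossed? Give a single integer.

Step 1 [NS]: N:car2-GO,E:wait,S:car1-GO,W:wait | queues: N=1 E=1 S=2 W=2
Step 2 [NS]: N:car8-GO,E:wait,S:car3-GO,W:wait | queues: N=0 E=1 S=1 W=2
Step 3 [NS]: N:empty,E:wait,S:car6-GO,W:wait | queues: N=0 E=1 S=0 W=2
Step 4 [NS]: N:empty,E:wait,S:empty,W:wait | queues: N=0 E=1 S=0 W=2
Step 5 [EW]: N:wait,E:car5-GO,S:wait,W:car4-GO | queues: N=0 E=0 S=0 W=1
Cars crossed by step 5: 7

Answer: 7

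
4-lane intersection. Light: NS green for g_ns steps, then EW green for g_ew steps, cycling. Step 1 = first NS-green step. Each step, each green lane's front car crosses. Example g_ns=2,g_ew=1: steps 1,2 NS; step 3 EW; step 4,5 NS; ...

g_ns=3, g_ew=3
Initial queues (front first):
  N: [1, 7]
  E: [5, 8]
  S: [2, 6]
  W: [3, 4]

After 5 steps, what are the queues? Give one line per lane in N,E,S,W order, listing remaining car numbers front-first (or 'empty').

Step 1 [NS]: N:car1-GO,E:wait,S:car2-GO,W:wait | queues: N=1 E=2 S=1 W=2
Step 2 [NS]: N:car7-GO,E:wait,S:car6-GO,W:wait | queues: N=0 E=2 S=0 W=2
Step 3 [NS]: N:empty,E:wait,S:empty,W:wait | queues: N=0 E=2 S=0 W=2
Step 4 [EW]: N:wait,E:car5-GO,S:wait,W:car3-GO | queues: N=0 E=1 S=0 W=1
Step 5 [EW]: N:wait,E:car8-GO,S:wait,W:car4-GO | queues: N=0 E=0 S=0 W=0

N: empty
E: empty
S: empty
W: empty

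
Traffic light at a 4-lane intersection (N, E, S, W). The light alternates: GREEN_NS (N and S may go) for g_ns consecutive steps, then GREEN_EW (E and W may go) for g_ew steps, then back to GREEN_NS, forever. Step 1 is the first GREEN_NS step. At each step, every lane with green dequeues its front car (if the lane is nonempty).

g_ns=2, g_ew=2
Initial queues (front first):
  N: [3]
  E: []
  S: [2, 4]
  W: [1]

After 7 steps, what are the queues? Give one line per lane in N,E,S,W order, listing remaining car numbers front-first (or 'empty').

Step 1 [NS]: N:car3-GO,E:wait,S:car2-GO,W:wait | queues: N=0 E=0 S=1 W=1
Step 2 [NS]: N:empty,E:wait,S:car4-GO,W:wait | queues: N=0 E=0 S=0 W=1
Step 3 [EW]: N:wait,E:empty,S:wait,W:car1-GO | queues: N=0 E=0 S=0 W=0

N: empty
E: empty
S: empty
W: empty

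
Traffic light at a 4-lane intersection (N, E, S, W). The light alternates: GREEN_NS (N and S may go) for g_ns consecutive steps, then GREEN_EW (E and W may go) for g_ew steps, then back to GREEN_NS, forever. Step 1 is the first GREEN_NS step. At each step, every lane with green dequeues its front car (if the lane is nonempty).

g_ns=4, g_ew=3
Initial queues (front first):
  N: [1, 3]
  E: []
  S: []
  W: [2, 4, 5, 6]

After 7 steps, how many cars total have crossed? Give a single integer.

Step 1 [NS]: N:car1-GO,E:wait,S:empty,W:wait | queues: N=1 E=0 S=0 W=4
Step 2 [NS]: N:car3-GO,E:wait,S:empty,W:wait | queues: N=0 E=0 S=0 W=4
Step 3 [NS]: N:empty,E:wait,S:empty,W:wait | queues: N=0 E=0 S=0 W=4
Step 4 [NS]: N:empty,E:wait,S:empty,W:wait | queues: N=0 E=0 S=0 W=4
Step 5 [EW]: N:wait,E:empty,S:wait,W:car2-GO | queues: N=0 E=0 S=0 W=3
Step 6 [EW]: N:wait,E:empty,S:wait,W:car4-GO | queues: N=0 E=0 S=0 W=2
Step 7 [EW]: N:wait,E:empty,S:wait,W:car5-GO | queues: N=0 E=0 S=0 W=1
Cars crossed by step 7: 5

Answer: 5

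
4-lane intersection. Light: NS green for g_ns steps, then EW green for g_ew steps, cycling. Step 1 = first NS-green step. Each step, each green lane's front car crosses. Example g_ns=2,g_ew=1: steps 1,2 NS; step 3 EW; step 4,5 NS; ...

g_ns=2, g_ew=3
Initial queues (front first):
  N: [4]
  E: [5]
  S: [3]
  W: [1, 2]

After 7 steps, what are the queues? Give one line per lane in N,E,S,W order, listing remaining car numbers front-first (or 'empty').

Step 1 [NS]: N:car4-GO,E:wait,S:car3-GO,W:wait | queues: N=0 E=1 S=0 W=2
Step 2 [NS]: N:empty,E:wait,S:empty,W:wait | queues: N=0 E=1 S=0 W=2
Step 3 [EW]: N:wait,E:car5-GO,S:wait,W:car1-GO | queues: N=0 E=0 S=0 W=1
Step 4 [EW]: N:wait,E:empty,S:wait,W:car2-GO | queues: N=0 E=0 S=0 W=0

N: empty
E: empty
S: empty
W: empty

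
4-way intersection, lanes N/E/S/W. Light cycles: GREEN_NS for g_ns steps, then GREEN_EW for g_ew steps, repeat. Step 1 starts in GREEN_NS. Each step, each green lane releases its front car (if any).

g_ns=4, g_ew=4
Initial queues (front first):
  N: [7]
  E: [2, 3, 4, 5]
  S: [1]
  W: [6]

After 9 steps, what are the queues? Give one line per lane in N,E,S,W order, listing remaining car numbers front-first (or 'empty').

Step 1 [NS]: N:car7-GO,E:wait,S:car1-GO,W:wait | queues: N=0 E=4 S=0 W=1
Step 2 [NS]: N:empty,E:wait,S:empty,W:wait | queues: N=0 E=4 S=0 W=1
Step 3 [NS]: N:empty,E:wait,S:empty,W:wait | queues: N=0 E=4 S=0 W=1
Step 4 [NS]: N:empty,E:wait,S:empty,W:wait | queues: N=0 E=4 S=0 W=1
Step 5 [EW]: N:wait,E:car2-GO,S:wait,W:car6-GO | queues: N=0 E=3 S=0 W=0
Step 6 [EW]: N:wait,E:car3-GO,S:wait,W:empty | queues: N=0 E=2 S=0 W=0
Step 7 [EW]: N:wait,E:car4-GO,S:wait,W:empty | queues: N=0 E=1 S=0 W=0
Step 8 [EW]: N:wait,E:car5-GO,S:wait,W:empty | queues: N=0 E=0 S=0 W=0

N: empty
E: empty
S: empty
W: empty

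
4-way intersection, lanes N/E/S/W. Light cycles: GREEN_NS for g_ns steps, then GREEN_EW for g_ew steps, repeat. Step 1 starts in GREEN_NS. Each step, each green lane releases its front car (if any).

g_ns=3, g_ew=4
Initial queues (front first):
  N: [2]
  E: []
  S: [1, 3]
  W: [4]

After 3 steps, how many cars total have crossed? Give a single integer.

Answer: 3

Derivation:
Step 1 [NS]: N:car2-GO,E:wait,S:car1-GO,W:wait | queues: N=0 E=0 S=1 W=1
Step 2 [NS]: N:empty,E:wait,S:car3-GO,W:wait | queues: N=0 E=0 S=0 W=1
Step 3 [NS]: N:empty,E:wait,S:empty,W:wait | queues: N=0 E=0 S=0 W=1
Cars crossed by step 3: 3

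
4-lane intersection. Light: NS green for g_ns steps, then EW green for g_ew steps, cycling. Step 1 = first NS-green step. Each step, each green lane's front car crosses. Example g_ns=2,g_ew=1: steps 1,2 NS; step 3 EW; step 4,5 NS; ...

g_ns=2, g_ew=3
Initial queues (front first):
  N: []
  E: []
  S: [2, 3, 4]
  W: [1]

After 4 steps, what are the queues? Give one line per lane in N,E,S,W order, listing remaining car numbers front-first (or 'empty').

Step 1 [NS]: N:empty,E:wait,S:car2-GO,W:wait | queues: N=0 E=0 S=2 W=1
Step 2 [NS]: N:empty,E:wait,S:car3-GO,W:wait | queues: N=0 E=0 S=1 W=1
Step 3 [EW]: N:wait,E:empty,S:wait,W:car1-GO | queues: N=0 E=0 S=1 W=0
Step 4 [EW]: N:wait,E:empty,S:wait,W:empty | queues: N=0 E=0 S=1 W=0

N: empty
E: empty
S: 4
W: empty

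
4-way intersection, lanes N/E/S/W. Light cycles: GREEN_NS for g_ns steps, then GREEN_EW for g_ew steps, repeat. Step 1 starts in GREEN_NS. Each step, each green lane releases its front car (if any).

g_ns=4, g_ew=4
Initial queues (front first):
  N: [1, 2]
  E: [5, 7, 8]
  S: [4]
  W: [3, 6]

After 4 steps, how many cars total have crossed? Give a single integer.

Answer: 3

Derivation:
Step 1 [NS]: N:car1-GO,E:wait,S:car4-GO,W:wait | queues: N=1 E=3 S=0 W=2
Step 2 [NS]: N:car2-GO,E:wait,S:empty,W:wait | queues: N=0 E=3 S=0 W=2
Step 3 [NS]: N:empty,E:wait,S:empty,W:wait | queues: N=0 E=3 S=0 W=2
Step 4 [NS]: N:empty,E:wait,S:empty,W:wait | queues: N=0 E=3 S=0 W=2
Cars crossed by step 4: 3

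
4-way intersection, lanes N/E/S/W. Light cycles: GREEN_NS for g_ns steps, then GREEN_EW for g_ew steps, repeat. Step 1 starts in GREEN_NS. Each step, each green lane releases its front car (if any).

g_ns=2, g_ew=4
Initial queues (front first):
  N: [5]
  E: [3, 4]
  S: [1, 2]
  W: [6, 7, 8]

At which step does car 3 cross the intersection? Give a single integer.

Step 1 [NS]: N:car5-GO,E:wait,S:car1-GO,W:wait | queues: N=0 E=2 S=1 W=3
Step 2 [NS]: N:empty,E:wait,S:car2-GO,W:wait | queues: N=0 E=2 S=0 W=3
Step 3 [EW]: N:wait,E:car3-GO,S:wait,W:car6-GO | queues: N=0 E=1 S=0 W=2
Step 4 [EW]: N:wait,E:car4-GO,S:wait,W:car7-GO | queues: N=0 E=0 S=0 W=1
Step 5 [EW]: N:wait,E:empty,S:wait,W:car8-GO | queues: N=0 E=0 S=0 W=0
Car 3 crosses at step 3

3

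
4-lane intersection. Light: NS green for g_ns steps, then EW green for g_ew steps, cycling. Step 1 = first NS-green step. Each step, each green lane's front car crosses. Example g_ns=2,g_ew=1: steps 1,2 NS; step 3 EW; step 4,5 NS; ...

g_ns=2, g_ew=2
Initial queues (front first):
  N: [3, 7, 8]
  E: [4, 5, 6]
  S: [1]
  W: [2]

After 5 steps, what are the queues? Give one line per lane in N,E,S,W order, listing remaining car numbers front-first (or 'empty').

Step 1 [NS]: N:car3-GO,E:wait,S:car1-GO,W:wait | queues: N=2 E=3 S=0 W=1
Step 2 [NS]: N:car7-GO,E:wait,S:empty,W:wait | queues: N=1 E=3 S=0 W=1
Step 3 [EW]: N:wait,E:car4-GO,S:wait,W:car2-GO | queues: N=1 E=2 S=0 W=0
Step 4 [EW]: N:wait,E:car5-GO,S:wait,W:empty | queues: N=1 E=1 S=0 W=0
Step 5 [NS]: N:car8-GO,E:wait,S:empty,W:wait | queues: N=0 E=1 S=0 W=0

N: empty
E: 6
S: empty
W: empty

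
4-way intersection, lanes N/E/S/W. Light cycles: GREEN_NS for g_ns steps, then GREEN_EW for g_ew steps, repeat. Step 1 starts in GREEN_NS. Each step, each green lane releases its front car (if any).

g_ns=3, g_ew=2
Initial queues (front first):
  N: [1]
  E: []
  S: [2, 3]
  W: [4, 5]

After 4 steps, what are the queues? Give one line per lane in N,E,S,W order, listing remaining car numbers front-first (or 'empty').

Step 1 [NS]: N:car1-GO,E:wait,S:car2-GO,W:wait | queues: N=0 E=0 S=1 W=2
Step 2 [NS]: N:empty,E:wait,S:car3-GO,W:wait | queues: N=0 E=0 S=0 W=2
Step 3 [NS]: N:empty,E:wait,S:empty,W:wait | queues: N=0 E=0 S=0 W=2
Step 4 [EW]: N:wait,E:empty,S:wait,W:car4-GO | queues: N=0 E=0 S=0 W=1

N: empty
E: empty
S: empty
W: 5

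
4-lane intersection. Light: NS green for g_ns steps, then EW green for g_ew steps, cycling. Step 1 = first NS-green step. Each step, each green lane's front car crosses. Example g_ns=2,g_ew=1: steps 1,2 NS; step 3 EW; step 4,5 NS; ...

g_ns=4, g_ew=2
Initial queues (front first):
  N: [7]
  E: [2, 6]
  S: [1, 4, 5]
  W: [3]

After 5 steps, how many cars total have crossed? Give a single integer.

Step 1 [NS]: N:car7-GO,E:wait,S:car1-GO,W:wait | queues: N=0 E=2 S=2 W=1
Step 2 [NS]: N:empty,E:wait,S:car4-GO,W:wait | queues: N=0 E=2 S=1 W=1
Step 3 [NS]: N:empty,E:wait,S:car5-GO,W:wait | queues: N=0 E=2 S=0 W=1
Step 4 [NS]: N:empty,E:wait,S:empty,W:wait | queues: N=0 E=2 S=0 W=1
Step 5 [EW]: N:wait,E:car2-GO,S:wait,W:car3-GO | queues: N=0 E=1 S=0 W=0
Cars crossed by step 5: 6

Answer: 6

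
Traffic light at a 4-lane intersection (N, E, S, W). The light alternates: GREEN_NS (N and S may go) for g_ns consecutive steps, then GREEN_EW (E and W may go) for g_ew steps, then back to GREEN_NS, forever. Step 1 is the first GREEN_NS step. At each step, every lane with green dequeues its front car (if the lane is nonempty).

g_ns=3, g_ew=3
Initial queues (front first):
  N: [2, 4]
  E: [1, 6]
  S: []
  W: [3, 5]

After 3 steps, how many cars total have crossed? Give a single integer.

Answer: 2

Derivation:
Step 1 [NS]: N:car2-GO,E:wait,S:empty,W:wait | queues: N=1 E=2 S=0 W=2
Step 2 [NS]: N:car4-GO,E:wait,S:empty,W:wait | queues: N=0 E=2 S=0 W=2
Step 3 [NS]: N:empty,E:wait,S:empty,W:wait | queues: N=0 E=2 S=0 W=2
Cars crossed by step 3: 2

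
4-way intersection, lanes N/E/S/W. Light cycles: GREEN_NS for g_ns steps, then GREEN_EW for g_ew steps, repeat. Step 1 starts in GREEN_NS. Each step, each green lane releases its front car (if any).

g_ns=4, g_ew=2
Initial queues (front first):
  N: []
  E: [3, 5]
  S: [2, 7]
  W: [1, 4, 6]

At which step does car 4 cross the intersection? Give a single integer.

Step 1 [NS]: N:empty,E:wait,S:car2-GO,W:wait | queues: N=0 E=2 S=1 W=3
Step 2 [NS]: N:empty,E:wait,S:car7-GO,W:wait | queues: N=0 E=2 S=0 W=3
Step 3 [NS]: N:empty,E:wait,S:empty,W:wait | queues: N=0 E=2 S=0 W=3
Step 4 [NS]: N:empty,E:wait,S:empty,W:wait | queues: N=0 E=2 S=0 W=3
Step 5 [EW]: N:wait,E:car3-GO,S:wait,W:car1-GO | queues: N=0 E=1 S=0 W=2
Step 6 [EW]: N:wait,E:car5-GO,S:wait,W:car4-GO | queues: N=0 E=0 S=0 W=1
Step 7 [NS]: N:empty,E:wait,S:empty,W:wait | queues: N=0 E=0 S=0 W=1
Step 8 [NS]: N:empty,E:wait,S:empty,W:wait | queues: N=0 E=0 S=0 W=1
Step 9 [NS]: N:empty,E:wait,S:empty,W:wait | queues: N=0 E=0 S=0 W=1
Step 10 [NS]: N:empty,E:wait,S:empty,W:wait | queues: N=0 E=0 S=0 W=1
Step 11 [EW]: N:wait,E:empty,S:wait,W:car6-GO | queues: N=0 E=0 S=0 W=0
Car 4 crosses at step 6

6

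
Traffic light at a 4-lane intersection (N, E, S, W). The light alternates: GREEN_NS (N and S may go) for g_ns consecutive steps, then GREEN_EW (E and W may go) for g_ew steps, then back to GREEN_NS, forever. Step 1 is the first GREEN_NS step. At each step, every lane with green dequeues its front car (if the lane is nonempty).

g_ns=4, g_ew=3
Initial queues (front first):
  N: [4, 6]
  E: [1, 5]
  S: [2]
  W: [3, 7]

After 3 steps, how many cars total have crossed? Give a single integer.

Step 1 [NS]: N:car4-GO,E:wait,S:car2-GO,W:wait | queues: N=1 E=2 S=0 W=2
Step 2 [NS]: N:car6-GO,E:wait,S:empty,W:wait | queues: N=0 E=2 S=0 W=2
Step 3 [NS]: N:empty,E:wait,S:empty,W:wait | queues: N=0 E=2 S=0 W=2
Cars crossed by step 3: 3

Answer: 3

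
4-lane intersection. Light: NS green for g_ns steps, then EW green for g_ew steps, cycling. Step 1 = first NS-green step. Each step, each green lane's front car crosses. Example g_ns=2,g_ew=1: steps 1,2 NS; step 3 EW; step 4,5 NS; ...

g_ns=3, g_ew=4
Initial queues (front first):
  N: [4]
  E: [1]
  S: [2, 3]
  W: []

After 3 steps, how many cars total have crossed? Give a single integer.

Answer: 3

Derivation:
Step 1 [NS]: N:car4-GO,E:wait,S:car2-GO,W:wait | queues: N=0 E=1 S=1 W=0
Step 2 [NS]: N:empty,E:wait,S:car3-GO,W:wait | queues: N=0 E=1 S=0 W=0
Step 3 [NS]: N:empty,E:wait,S:empty,W:wait | queues: N=0 E=1 S=0 W=0
Cars crossed by step 3: 3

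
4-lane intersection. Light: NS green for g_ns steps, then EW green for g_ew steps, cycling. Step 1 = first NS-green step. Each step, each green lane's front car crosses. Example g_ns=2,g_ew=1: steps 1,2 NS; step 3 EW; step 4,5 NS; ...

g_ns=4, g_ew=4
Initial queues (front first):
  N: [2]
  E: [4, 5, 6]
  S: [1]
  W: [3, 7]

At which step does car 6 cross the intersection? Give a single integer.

Step 1 [NS]: N:car2-GO,E:wait,S:car1-GO,W:wait | queues: N=0 E=3 S=0 W=2
Step 2 [NS]: N:empty,E:wait,S:empty,W:wait | queues: N=0 E=3 S=0 W=2
Step 3 [NS]: N:empty,E:wait,S:empty,W:wait | queues: N=0 E=3 S=0 W=2
Step 4 [NS]: N:empty,E:wait,S:empty,W:wait | queues: N=0 E=3 S=0 W=2
Step 5 [EW]: N:wait,E:car4-GO,S:wait,W:car3-GO | queues: N=0 E=2 S=0 W=1
Step 6 [EW]: N:wait,E:car5-GO,S:wait,W:car7-GO | queues: N=0 E=1 S=0 W=0
Step 7 [EW]: N:wait,E:car6-GO,S:wait,W:empty | queues: N=0 E=0 S=0 W=0
Car 6 crosses at step 7

7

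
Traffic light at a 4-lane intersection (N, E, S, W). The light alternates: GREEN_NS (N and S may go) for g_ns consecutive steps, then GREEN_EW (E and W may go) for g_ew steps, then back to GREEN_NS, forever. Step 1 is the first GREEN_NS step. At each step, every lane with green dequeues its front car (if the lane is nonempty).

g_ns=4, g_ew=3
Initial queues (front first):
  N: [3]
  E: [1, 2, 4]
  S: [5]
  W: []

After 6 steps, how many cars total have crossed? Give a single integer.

Answer: 4

Derivation:
Step 1 [NS]: N:car3-GO,E:wait,S:car5-GO,W:wait | queues: N=0 E=3 S=0 W=0
Step 2 [NS]: N:empty,E:wait,S:empty,W:wait | queues: N=0 E=3 S=0 W=0
Step 3 [NS]: N:empty,E:wait,S:empty,W:wait | queues: N=0 E=3 S=0 W=0
Step 4 [NS]: N:empty,E:wait,S:empty,W:wait | queues: N=0 E=3 S=0 W=0
Step 5 [EW]: N:wait,E:car1-GO,S:wait,W:empty | queues: N=0 E=2 S=0 W=0
Step 6 [EW]: N:wait,E:car2-GO,S:wait,W:empty | queues: N=0 E=1 S=0 W=0
Cars crossed by step 6: 4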